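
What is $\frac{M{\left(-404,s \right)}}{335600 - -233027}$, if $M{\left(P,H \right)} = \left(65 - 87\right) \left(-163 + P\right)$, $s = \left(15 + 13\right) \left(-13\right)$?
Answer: $\frac{12474}{568627} \approx 0.021937$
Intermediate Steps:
$s = -364$ ($s = 28 \left(-13\right) = -364$)
$M{\left(P,H \right)} = 3586 - 22 P$ ($M{\left(P,H \right)} = - 22 \left(-163 + P\right) = 3586 - 22 P$)
$\frac{M{\left(-404,s \right)}}{335600 - -233027} = \frac{3586 - -8888}{335600 - -233027} = \frac{3586 + 8888}{335600 + 233027} = \frac{12474}{568627}$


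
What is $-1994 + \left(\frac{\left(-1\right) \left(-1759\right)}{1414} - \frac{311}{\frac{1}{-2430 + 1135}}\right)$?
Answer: $\frac{566663673}{1414} \approx 4.0075 \cdot 10^{5}$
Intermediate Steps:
$-1994 + \left(\frac{\left(-1\right) \left(-1759\right)}{1414} - \frac{311}{\frac{1}{-2430 + 1135}}\right) = -1994 - \left(- \frac{1759}{1414} + \frac{311}{\frac{1}{-1295}}\right) = -1994 - \left(- \frac{1759}{1414} + \frac{311}{- \frac{1}{1295}}\right) = -1994 + \left(\frac{1759}{1414} - -402745\right) = -1994 + \left(\frac{1759}{1414} + 402745\right) = -1994 + \frac{569483189}{1414} = \frac{566663673}{1414}$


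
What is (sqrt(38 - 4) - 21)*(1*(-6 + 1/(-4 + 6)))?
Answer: 231/2 - 11*sqrt(34)/2 ≈ 83.430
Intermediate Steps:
(sqrt(38 - 4) - 21)*(1*(-6 + 1/(-4 + 6))) = (sqrt(34) - 21)*(1*(-6 + 1/2)) = (-21 + sqrt(34))*(1*(-6 + 1/2)) = (-21 + sqrt(34))*(1*(-11/2)) = (-21 + sqrt(34))*(-11/2) = 231/2 - 11*sqrt(34)/2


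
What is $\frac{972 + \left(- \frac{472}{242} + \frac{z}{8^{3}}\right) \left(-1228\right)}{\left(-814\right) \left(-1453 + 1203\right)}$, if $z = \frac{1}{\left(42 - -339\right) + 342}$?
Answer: $\frac{37704239333}{2278757184000} \approx 0.016546$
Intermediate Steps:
$z = \frac{1}{723}$ ($z = \frac{1}{\left(42 + 339\right) + 342} = \frac{1}{381 + 342} = \frac{1}{723} \approx 0.0013831$)
$\frac{972 + \left(- \frac{472}{242} + \frac{z}{8^{3}}\right) \left(-1228\right)}{\left(-814\right) \left(-1453 + 1203\right)} = \frac{972 + \left(- \frac{472}{242} + \frac{1}{723 \cdot 8^{3}}\right) \left(-1228\right)}{\left(-814\right) \left(-1453 + 1203\right)} = \frac{972 + \left(\left(-472\right) \frac{1}{242} + \frac{1}{723 \cdot 512}\right) \left(-1228\right)}{\left(-814\right) \left(-250\right)} = \frac{972 + \left(- \frac{236}{121} + \frac{1}{723} \cdot \frac{1}{512}\right) \left(-1228\right)}{203500} = \left(972 + \left(- \frac{236}{121} + \frac{1}{370176}\right) \left(-1228\right)\right) \frac{1}{203500} = \left(972 - - \frac{26819954405}{11197824}\right) \frac{1}{203500} = \left(972 + \frac{26819954405}{11197824}\right) \frac{1}{203500} = \frac{37704239333}{11197824} \cdot \frac{1}{203500} = \frac{37704239333}{2278757184000}$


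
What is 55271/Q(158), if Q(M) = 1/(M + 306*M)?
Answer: 2680975126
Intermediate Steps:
Q(M) = 1/(307*M)
55271/Q(158) = 55271/(((1/307)/158)) = 55271/(((1/307)*(1/158))) = 55271/(1/48506) = 55271*48506 = 2680975126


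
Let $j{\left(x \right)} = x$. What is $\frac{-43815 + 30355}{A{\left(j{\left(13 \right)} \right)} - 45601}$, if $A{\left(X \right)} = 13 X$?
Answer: $\frac{3365}{11358} \approx 0.29627$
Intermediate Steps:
$\frac{-43815 + 30355}{A{\left(j{\left(13 \right)} \right)} - 45601} = \frac{-43815 + 30355}{13 \cdot 13 - 45601} = - \frac{13460}{169 - 45601} = - \frac{13460}{-45432} = \left(-13460\right) \left(- \frac{1}{45432}\right) = \frac{3365}{11358}$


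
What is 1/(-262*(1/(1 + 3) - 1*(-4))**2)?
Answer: -8/37859 ≈ -0.00021131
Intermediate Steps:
1/(-262*(1/(1 + 3) - 1*(-4))**2) = 1/(-262*(1/4 + 4)**2) = 1/(-262*(17/4)**2) = 1/(-262*289/16) = 1/(-37859/8) = -8/37859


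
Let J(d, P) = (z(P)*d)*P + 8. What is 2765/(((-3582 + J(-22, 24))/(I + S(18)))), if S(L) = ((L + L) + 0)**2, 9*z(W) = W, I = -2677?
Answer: 3818465/4982 ≈ 766.45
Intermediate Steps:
z(W) = W/9
J(d, P) = 8 + d*P**2/9 (J(d, P) = ((P/9)*d)*P + 8 = (P*d/9)*P + 8 = d*P**2/9 + 8 = 8 + d*P**2/9)
S(L) = 4*L**2 (S(L) = (2*L + 0)**2 = (2*L)**2 = 4*L**2)
2765/(((-3582 + J(-22, 24))/(I + S(18)))) = 2765/(((-3582 + (8 + (1/9)*(-22)*24**2))/(-2677 + 4*18**2))) = 2765/(((-3582 + (8 + (1/9)*(-22)*576))/(-2677 + 4*324))) = 2765/(((-3582 + (8 - 1408))/(-2677 + 1296))) = 2765/(((-3582 - 1400)/(-1381))) = 2765/((-4982*(-1/1381))) = 2765/(4982/1381) = 2765*(1381/4982) = 3818465/4982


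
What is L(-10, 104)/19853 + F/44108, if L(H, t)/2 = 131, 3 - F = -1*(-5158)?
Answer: -90785919/875676124 ≈ -0.10368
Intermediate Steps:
F = -5155 (F = 3 - (-1)*(-5158) = 3 - 1*5158 = 3 - 5158 = -5155)
L(H, t) = 262 (L(H, t) = 2*131 = 262)
L(-10, 104)/19853 + F/44108 = 262/19853 - 5155/44108 = -90785919/875676124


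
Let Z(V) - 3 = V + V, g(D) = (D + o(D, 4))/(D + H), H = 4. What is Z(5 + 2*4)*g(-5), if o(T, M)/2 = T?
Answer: 435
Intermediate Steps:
o(T, M) = 2*T
g(D) = 3*D/(4 + D) (g(D) = (D + 2*D)/(D + 4) = (3*D)/(4 + D) = 3*D/(4 + D))
Z(V) = 3 + 2*V (Z(V) = 3 + (V + V) = 3 + 2*V)
Z(5 + 2*4)*g(-5) = (3 + 2*(5 + 2*4))*(3*(-5)/(4 - 5)) = (3 + 2*(5 + 8))*(3*(-5)/(-1)) = (3 + 2*13)*(3*(-5)*(-1)) = (3 + 26)*15 = 29*15 = 435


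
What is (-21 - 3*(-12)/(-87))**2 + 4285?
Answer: 3989326/841 ≈ 4743.5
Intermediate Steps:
(-21 - 3*(-12)/(-87))**2 + 4285 = (-21 + 36*(-1/87))**2 + 4285 = (-21 - 12/29)**2 + 4285 = (-621/29)**2 + 4285 = 385641/841 + 4285 = 3989326/841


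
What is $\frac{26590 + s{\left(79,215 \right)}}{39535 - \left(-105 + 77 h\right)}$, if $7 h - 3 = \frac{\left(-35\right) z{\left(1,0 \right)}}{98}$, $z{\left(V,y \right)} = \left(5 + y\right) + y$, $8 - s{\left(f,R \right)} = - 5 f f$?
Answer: $\frac{809242}{554773} \approx 1.4587$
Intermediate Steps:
$s{\left(f,R \right)} = 8 + 5 f^{2}$ ($s{\left(f,R \right)} = 8 - - 5 f f = 8 - - 5 f^{2} = 8 + 5 f^{2}$)
$z{\left(V,y \right)} = 5 + 2 y$
$h = \frac{17}{98}$ ($h = \frac{3}{7} + \frac{- 35 \left(5 + 2 \cdot 0\right) \frac{1}{98}}{7} = \frac{3}{7} + \frac{- 35 \left(5 + 0\right) \frac{1}{98}}{7} = \frac{3}{7} + \frac{\left(-35\right) 5 \cdot \frac{1}{98}}{7} = \frac{3}{7} + \frac{\left(-175\right) \frac{1}{98}}{7} = \frac{3}{7} + \frac{1}{7} \left(- \frac{25}{14}\right) = \frac{3}{7} - \frac{25}{98} = \frac{17}{98} \approx 0.17347$)
$\frac{26590 + s{\left(79,215 \right)}}{39535 - \left(-105 + 77 h\right)} = \frac{26590 + \left(8 + 5 \cdot 79^{2}\right)}{39535 + \left(105 - \frac{187}{14}\right)} = \frac{26590 + \left(8 + 5 \cdot 6241\right)}{39535 + \left(105 - \frac{187}{14}\right)} = \frac{26590 + \left(8 + 31205\right)}{39535 + \frac{1283}{14}} = \frac{26590 + 31213}{\frac{554773}{14}} = 57803 \cdot \frac{14}{554773} = \frac{809242}{554773}$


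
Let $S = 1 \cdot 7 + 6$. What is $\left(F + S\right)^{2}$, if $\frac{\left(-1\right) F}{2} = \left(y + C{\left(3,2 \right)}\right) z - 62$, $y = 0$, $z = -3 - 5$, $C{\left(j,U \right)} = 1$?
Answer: $23409$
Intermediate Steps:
$z = -8$ ($z = -3 - 5 = -8$)
$S = 13$ ($S = 7 + 6 = 13$)
$F = 140$ ($F = - 2 \left(\left(0 + 1\right) \left(-8\right) - 62\right) = - 2 \left(1 \left(-8\right) - 62\right) = - 2 \left(-8 - 62\right) = \left(-2\right) \left(-70\right) = 140$)
$\left(F + S\right)^{2} = \left(140 + 13\right)^{2} = 153^{2} = 23409$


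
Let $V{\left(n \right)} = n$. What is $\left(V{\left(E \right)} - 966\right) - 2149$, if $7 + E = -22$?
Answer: $-3144$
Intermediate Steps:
$E = -29$ ($E = -7 - 22 = -29$)
$\left(V{\left(E \right)} - 966\right) - 2149 = \left(-29 - 966\right) - 2149 = -995 - 2149 = -3144$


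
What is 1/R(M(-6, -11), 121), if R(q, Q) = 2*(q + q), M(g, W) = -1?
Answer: -¼ ≈ -0.25000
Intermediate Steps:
R(q, Q) = 4*q (R(q, Q) = 2*(2*q) = 4*q)
1/R(M(-6, -11), 121) = 1/(4*(-1)) = 1/(-4) = -¼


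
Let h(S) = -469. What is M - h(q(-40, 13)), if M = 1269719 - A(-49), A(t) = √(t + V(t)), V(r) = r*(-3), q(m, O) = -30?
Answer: 1270188 - 7*√2 ≈ 1.2702e+6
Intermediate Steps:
V(r) = -3*r
A(t) = √2*√(-t) (A(t) = √(t - 3*t) = √(-2*t) = √2*√(-t))
M = 1269719 - 7*√2 (M = 1269719 - √2*√(-1*(-49)) = 1269719 - √2*√49 = 1269719 - √2*7 = 1269719 - 7*√2 ≈ 1.2697e+6)
M - h(q(-40, 13)) = (1269719 - 7*√2) - 1*(-469) = (1269719 - 7*√2) + 469 = 1270188 - 7*√2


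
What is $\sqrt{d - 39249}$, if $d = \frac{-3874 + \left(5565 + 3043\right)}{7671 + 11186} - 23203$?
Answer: $\frac{i \sqrt{22206995643910}}{18857} \approx 249.9 i$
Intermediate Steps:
$d = - \frac{437534237}{18857}$ ($d = \frac{-3874 + 8608}{18857} - 23203 = 4734 \cdot \frac{1}{18857} - 23203 = \frac{4734}{18857} - 23203 = - \frac{437534237}{18857} \approx -23203.0$)
$\sqrt{d - 39249} = \sqrt{- \frac{437534237}{18857} - 39249} = \sqrt{- \frac{1177652630}{18857}} = \frac{i \sqrt{22206995643910}}{18857}$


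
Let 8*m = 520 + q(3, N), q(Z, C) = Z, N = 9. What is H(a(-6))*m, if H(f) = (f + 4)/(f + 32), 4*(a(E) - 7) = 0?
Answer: 5753/312 ≈ 18.439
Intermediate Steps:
a(E) = 7 (a(E) = 7 + (1/4)*0 = 7 + 0 = 7)
H(f) = (4 + f)/(32 + f)
m = 523/8 (m = (520 + 3)/8 = (1/8)*523 = 523/8 ≈ 65.375)
H(a(-6))*m = ((4 + 7)/(32 + 7))*(523/8) = (11/39)*(523/8) = 5753/312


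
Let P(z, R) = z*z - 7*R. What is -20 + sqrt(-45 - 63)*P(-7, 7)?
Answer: -20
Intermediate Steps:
P(z, R) = z**2 - 7*R
-20 + sqrt(-45 - 63)*P(-7, 7) = -20 + sqrt(-45 - 63)*((-7)**2 - 7*7) = -20 + sqrt(-108)*(49 - 49) = -20 + (6*I*sqrt(3))*0 = -20 + 0 = -20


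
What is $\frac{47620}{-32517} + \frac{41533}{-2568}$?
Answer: $- \frac{490938907}{27834552} \approx -17.638$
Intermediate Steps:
$\frac{47620}{-32517} + \frac{41533}{-2568} = 47620 \left(- \frac{1}{32517}\right) + 41533 \left(- \frac{1}{2568}\right) = - \frac{47620}{32517} - \frac{41533}{2568} = - \frac{490938907}{27834552}$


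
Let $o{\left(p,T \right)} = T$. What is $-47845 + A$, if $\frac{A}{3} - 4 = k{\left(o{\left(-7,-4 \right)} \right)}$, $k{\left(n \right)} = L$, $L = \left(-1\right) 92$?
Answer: $-48109$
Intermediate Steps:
$L = -92$
$k{\left(n \right)} = -92$
$A = -264$ ($A = 12 + 3 \left(-92\right) = 12 - 276 = -264$)
$-47845 + A = -47845 - 264 = -48109$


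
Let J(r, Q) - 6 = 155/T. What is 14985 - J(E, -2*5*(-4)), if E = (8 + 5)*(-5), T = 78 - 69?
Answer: 134656/9 ≈ 14962.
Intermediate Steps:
T = 9
E = -65 (E = 13*(-5) = -65)
J(r, Q) = 209/9 (J(r, Q) = 6 + 155/9 = 209/9)
14985 - J(E, -2*5*(-4)) = 14985 - 1*209/9 = 14985 - 209/9 = 134656/9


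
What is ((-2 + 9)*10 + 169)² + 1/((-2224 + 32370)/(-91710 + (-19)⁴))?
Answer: 1722008277/30146 ≈ 57122.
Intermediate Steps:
((-2 + 9)*10 + 169)² + 1/((-2224 + 32370)/(-91710 + (-19)⁴)) = (7*10 + 169)² + 1/(30146/(-91710 + 130321)) = (70 + 169)² + 1/(30146/38611) = 239² + 1/(30146*(1/38611)) = 57121 + 1/(30146/38611) = 57121 + 38611/30146 = 1722008277/30146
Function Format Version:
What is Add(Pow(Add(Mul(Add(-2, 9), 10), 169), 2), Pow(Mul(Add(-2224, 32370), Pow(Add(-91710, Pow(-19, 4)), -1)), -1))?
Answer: Rational(1722008277, 30146) ≈ 57122.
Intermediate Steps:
Add(Pow(Add(Mul(Add(-2, 9), 10), 169), 2), Pow(Mul(Add(-2224, 32370), Pow(Add(-91710, Pow(-19, 4)), -1)), -1)) = Add(Pow(Add(Mul(7, 10), 169), 2), Pow(Mul(30146, Pow(Add(-91710, 130321), -1)), -1)) = Add(Pow(Add(70, 169), 2), Pow(Mul(30146, Pow(38611, -1)), -1)) = Add(Pow(239, 2), Pow(Mul(30146, Rational(1, 38611)), -1)) = Add(57121, Pow(Rational(30146, 38611), -1)) = Add(57121, Rational(38611, 30146)) = Rational(1722008277, 30146)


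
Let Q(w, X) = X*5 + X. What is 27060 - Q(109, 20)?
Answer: 26940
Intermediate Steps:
Q(w, X) = 6*X (Q(w, X) = 5*X + X = 6*X)
27060 - Q(109, 20) = 27060 - 6*20 = 27060 - 1*120 = 27060 - 120 = 26940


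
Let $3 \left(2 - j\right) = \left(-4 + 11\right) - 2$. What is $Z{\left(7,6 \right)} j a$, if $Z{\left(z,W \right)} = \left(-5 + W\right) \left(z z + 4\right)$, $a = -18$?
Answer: $-318$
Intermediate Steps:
$Z{\left(z,W \right)} = \left(-5 + W\right) \left(4 + z^{2}\right)$ ($Z{\left(z,W \right)} = \left(-5 + W\right) \left(z^{2} + 4\right) = \left(-5 + W\right) \left(4 + z^{2}\right)$)
$j = \frac{1}{3}$ ($j = 2 - \frac{\left(-4 + 11\right) - 2}{3} = 2 - \frac{7 - 2}{3} = 2 - \frac{5}{3} = \frac{1}{3} \approx 0.33333$)
$Z{\left(7,6 \right)} j a = \left(-20 - 5 \cdot 7^{2} + 4 \cdot 6 + 6 \cdot 7^{2}\right) \frac{1}{3} \left(-18\right) = \left(-20 - 245 + 24 + 6 \cdot 49\right) \frac{1}{3} \left(-18\right) = \left(-20 - 245 + 24 + 294\right) \frac{1}{3} \left(-18\right) = 53 \cdot \frac{1}{3} \left(-18\right) = \frac{53}{3} \left(-18\right) = -318$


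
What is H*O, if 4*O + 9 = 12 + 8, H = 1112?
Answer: 3058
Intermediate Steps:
O = 11/4 (O = -9/4 + (12 + 8)/4 = -9/4 + (¼)*20 = -9/4 + 5 = 11/4 ≈ 2.7500)
H*O = 1112*(11/4) = 3058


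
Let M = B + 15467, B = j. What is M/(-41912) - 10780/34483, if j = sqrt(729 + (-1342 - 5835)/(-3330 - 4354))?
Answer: -985159921/1445251496 - sqrt(10774529773)/161025904 ≈ -0.68230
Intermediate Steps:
j = sqrt(10774529773)/3842 (j = sqrt(729 - 7177/(-7684)) = sqrt(729 - 7177*(-1/7684)) = sqrt(729 + 7177/7684) = sqrt(5608813/7684) = sqrt(10774529773)/3842 ≈ 27.017)
B = sqrt(10774529773)/3842 ≈ 27.017
M = 15467 + sqrt(10774529773)/3842 (M = sqrt(10774529773)/3842 + 15467 = 15467 + sqrt(10774529773)/3842 ≈ 15494.)
M/(-41912) - 10780/34483 = (15467 + sqrt(10774529773)/3842)/(-41912) - 10780/34483 = (15467 + sqrt(10774529773)/3842)*(-1/41912) - 10780*1/34483 = (-15467/41912 - sqrt(10774529773)/161025904) - 10780/34483 = -985159921/1445251496 - sqrt(10774529773)/161025904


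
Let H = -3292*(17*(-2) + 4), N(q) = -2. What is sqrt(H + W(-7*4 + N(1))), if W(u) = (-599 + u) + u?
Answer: sqrt(98101) ≈ 313.21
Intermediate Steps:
H = 98760 (H = -3292*(-34 + 4) = -3292*(-30) = 98760)
W(u) = -599 + 2*u
sqrt(H + W(-7*4 + N(1))) = sqrt(98760 + (-599 + 2*(-7*4 - 2))) = sqrt(98760 + (-599 + 2*(-28 - 2))) = sqrt(98760 + (-599 + 2*(-30))) = sqrt(98760 + (-599 - 60)) = sqrt(98760 - 659) = sqrt(98101)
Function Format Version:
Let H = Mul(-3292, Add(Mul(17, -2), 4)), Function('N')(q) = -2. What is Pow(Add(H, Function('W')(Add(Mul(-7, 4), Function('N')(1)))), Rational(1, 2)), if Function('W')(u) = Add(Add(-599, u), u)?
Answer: Pow(98101, Rational(1, 2)) ≈ 313.21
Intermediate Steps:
H = 98760 (H = Mul(-3292, Add(-34, 4)) = Mul(-3292, -30) = 98760)
Function('W')(u) = Add(-599, Mul(2, u))
Pow(Add(H, Function('W')(Add(Mul(-7, 4), Function('N')(1)))), Rational(1, 2)) = Pow(Add(98760, Add(-599, Mul(2, Add(Mul(-7, 4), -2)))), Rational(1, 2)) = Pow(Add(98760, Add(-599, Mul(2, Add(-28, -2)))), Rational(1, 2)) = Pow(Add(98760, Add(-599, Mul(2, -30))), Rational(1, 2)) = Pow(Add(98760, Add(-599, -60)), Rational(1, 2)) = Pow(Add(98760, -659), Rational(1, 2)) = Pow(98101, Rational(1, 2))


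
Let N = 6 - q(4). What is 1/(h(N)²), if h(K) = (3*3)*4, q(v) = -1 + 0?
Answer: 1/1296 ≈ 0.00077160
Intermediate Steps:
q(v) = -1
N = 7 (N = 6 - 1*(-1) = 6 + 1 = 7)
h(K) = 36 (h(K) = 9*4 = 36)
1/(h(N)²) = 1/(36²) = 1/1296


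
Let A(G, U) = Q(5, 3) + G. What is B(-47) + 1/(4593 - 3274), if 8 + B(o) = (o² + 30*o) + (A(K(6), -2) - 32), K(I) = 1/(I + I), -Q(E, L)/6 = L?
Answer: 11729879/15828 ≈ 741.08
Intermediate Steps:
Q(E, L) = -6*L
K(I) = 1/(2*I)
A(G, U) = -18 + G (A(G, U) = -6*3 + G = -18 + G)
B(o) = -695/12 + o² + 30*o (B(o) = -8 + ((o² + 30*o) + ((-18 + (½)/6) - 32)) = -8 + ((o² + 30*o) + ((-18 + (½)*(⅙)) - 32)) = -8 + ((o² + 30*o) + ((-18 + 1/12) - 32)) = -8 + ((o² + 30*o) + (-215/12 - 32)) = -8 + ((o² + 30*o) - 599/12) = -8 + (-599/12 + o² + 30*o) = -695/12 + o² + 30*o)
B(-47) + 1/(4593 - 3274) = (-695/12 + (-47)² + 30*(-47)) + 1/(4593 - 3274) = (-695/12 + 2209 - 1410) + 1/1319 = 8893/12 + 1/1319 = 11729879/15828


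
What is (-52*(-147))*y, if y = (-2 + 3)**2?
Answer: 7644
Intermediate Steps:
y = 1 (y = 1**2 = 1)
(-52*(-147))*y = -52*(-147)*1 = 7644*1 = 7644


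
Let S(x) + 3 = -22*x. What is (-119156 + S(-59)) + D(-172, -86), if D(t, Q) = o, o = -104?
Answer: -117965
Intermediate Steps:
D(t, Q) = -104
S(x) = -3 - 22*x
(-119156 + S(-59)) + D(-172, -86) = (-119156 + (-3 - 22*(-59))) - 104 = (-119156 + (-3 + 1298)) - 104 = (-119156 + 1295) - 104 = -117861 - 104 = -117965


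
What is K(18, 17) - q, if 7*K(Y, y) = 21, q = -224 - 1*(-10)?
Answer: 217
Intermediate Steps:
q = -214 (q = -224 + 10 = -214)
K(Y, y) = 3 (K(Y, y) = (1/7)*21 = 3)
K(18, 17) - q = 3 - 1*(-214) = 3 + 214 = 217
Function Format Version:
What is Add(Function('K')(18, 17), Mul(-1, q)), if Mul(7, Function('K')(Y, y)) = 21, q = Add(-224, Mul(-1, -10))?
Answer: 217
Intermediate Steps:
q = -214 (q = Add(-224, 10) = -214)
Function('K')(Y, y) = 3 (Function('K')(Y, y) = Mul(Rational(1, 7), 21) = 3)
Add(Function('K')(18, 17), Mul(-1, q)) = Add(3, Mul(-1, -214)) = Add(3, 214) = 217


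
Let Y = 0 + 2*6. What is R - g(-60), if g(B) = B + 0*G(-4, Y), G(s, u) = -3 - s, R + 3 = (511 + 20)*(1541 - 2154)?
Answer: -325446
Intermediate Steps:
Y = 12 (Y = 0 + 12 = 12)
R = -325506 (R = -3 + (511 + 20)*(1541 - 2154) = -3 + 531*(-613) = -3 - 325503 = -325506)
g(B) = B (g(B) = B + 0*(-3 - 1*(-4)) = B + 0*(-3 + 4) = B + 0*1 = B + 0 = B)
R - g(-60) = -325506 - 1*(-60) = -325506 + 60 = -325446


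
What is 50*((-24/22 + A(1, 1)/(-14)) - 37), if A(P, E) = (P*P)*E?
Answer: -146925/77 ≈ -1908.1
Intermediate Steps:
A(P, E) = E*P**2 (A(P, E) = P**2*E = E*P**2)
50*((-24/22 + A(1, 1)/(-14)) - 37) = 50*((-24/22 + (1*1**2)/(-14)) - 37) = 50*((-24*1/22 + (1*1)*(-1/14)) - 37) = 50*((-12/11 + 1*(-1/14)) - 37) = 50*((-12/11 - 1/14) - 37) = 50*(-179/154 - 37) = 50*(-5877/154) = -146925/77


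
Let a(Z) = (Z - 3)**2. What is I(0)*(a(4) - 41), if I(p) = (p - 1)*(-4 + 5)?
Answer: 40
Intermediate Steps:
a(Z) = (-3 + Z)**2
I(p) = -1 + p (I(p) = (-1 + p)*1 = -1 + p)
I(0)*(a(4) - 41) = (-1 + 0)*((-3 + 4)**2 - 41) = -(1**2 - 41) = -(1 - 41) = -1*(-40) = 40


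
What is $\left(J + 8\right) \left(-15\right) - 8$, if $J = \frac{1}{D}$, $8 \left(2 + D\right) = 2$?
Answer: $- \frac{836}{7} \approx -119.43$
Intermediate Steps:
$D = - \frac{7}{4}$ ($D = -2 + \frac{1}{8} \cdot 2 = -2 + \frac{1}{4} = - \frac{7}{4} \approx -1.75$)
$J = - \frac{4}{7}$ ($J = \frac{1}{- \frac{7}{4}} = - \frac{4}{7} \approx -0.57143$)
$\left(J + 8\right) \left(-15\right) - 8 = \left(- \frac{4}{7} + 8\right) \left(-15\right) - 8 = \frac{52}{7} \left(-15\right) - 8 = - \frac{780}{7} - 8 = - \frac{836}{7}$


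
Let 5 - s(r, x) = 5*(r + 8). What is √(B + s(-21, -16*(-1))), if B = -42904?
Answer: 11*I*√354 ≈ 206.96*I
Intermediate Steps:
s(r, x) = -35 - 5*r (s(r, x) = 5 - 5*(r + 8) = 5 - 5*(8 + r) = 5 - (40 + 5*r) = 5 + (-40 - 5*r) = -35 - 5*r)
√(B + s(-21, -16*(-1))) = √(-42904 + (-35 - 5*(-21))) = √(-42904 + (-35 + 105)) = √(-42904 + 70) = √(-42834) = 11*I*√354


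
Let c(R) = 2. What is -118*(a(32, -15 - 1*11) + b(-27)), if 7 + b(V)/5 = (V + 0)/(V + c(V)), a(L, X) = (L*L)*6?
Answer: -3607496/5 ≈ -7.2150e+5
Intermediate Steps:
a(L, X) = 6*L² (a(L, X) = L²*6 = 6*L²)
b(V) = -35 + 5*V/(2 + V) (b(V) = -35 + 5*((V + 0)/(V + 2)) = -35 + 5*(V/(2 + V)) = -35 + 5*V/(2 + V))
-118*(a(32, -15 - 1*11) + b(-27)) = -118*(6*32² + 10*(-7 - 3*(-27))/(2 - 27)) = -118*(6*1024 + 10*(-7 + 81)/(-25)) = -118*(6144 + 10*(-1/25)*74) = -118*(6144 - 148/5) = -118*30572/5 = -3607496/5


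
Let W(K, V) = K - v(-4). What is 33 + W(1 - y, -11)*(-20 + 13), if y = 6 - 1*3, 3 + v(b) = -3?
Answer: 5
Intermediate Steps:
v(b) = -6 (v(b) = -3 - 3 = -6)
y = 3 (y = 6 - 3 = 3)
W(K, V) = 6 + K (W(K, V) = K - 1*(-6) = K + 6 = 6 + K)
33 + W(1 - y, -11)*(-20 + 13) = 33 + (6 + (1 - 1*3))*(-20 + 13) = 33 + (6 + (1 - 3))*(-7) = 33 + (6 - 2)*(-7) = 33 + 4*(-7) = 33 - 28 = 5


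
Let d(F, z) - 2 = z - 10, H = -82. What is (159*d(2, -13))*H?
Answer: 273798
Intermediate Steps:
d(F, z) = -8 + z (d(F, z) = 2 + (z - 10) = 2 + (-10 + z) = -8 + z)
(159*d(2, -13))*H = (159*(-8 - 13))*(-82) = (159*(-21))*(-82) = -3339*(-82) = 273798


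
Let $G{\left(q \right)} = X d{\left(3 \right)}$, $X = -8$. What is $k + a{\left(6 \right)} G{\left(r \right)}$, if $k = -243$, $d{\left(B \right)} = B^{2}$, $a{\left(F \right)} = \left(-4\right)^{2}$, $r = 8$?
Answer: $-1395$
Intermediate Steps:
$a{\left(F \right)} = 16$
$G{\left(q \right)} = -72$ ($G{\left(q \right)} = - 8 \cdot 3^{2} = \left(-8\right) 9 = -72$)
$k + a{\left(6 \right)} G{\left(r \right)} = -243 + 16 \left(-72\right) = -243 - 1152 = -1395$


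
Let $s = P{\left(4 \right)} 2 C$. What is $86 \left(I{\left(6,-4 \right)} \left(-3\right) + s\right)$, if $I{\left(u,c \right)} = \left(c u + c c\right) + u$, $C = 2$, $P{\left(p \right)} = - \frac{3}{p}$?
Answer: $258$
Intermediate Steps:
$I{\left(u,c \right)} = u + c^{2} + c u$ ($I{\left(u,c \right)} = \left(c u + c^{2}\right) + u = \left(c^{2} + c u\right) + u = u + c^{2} + c u$)
$s = -3$ ($s = - \frac{3}{4} \cdot 2 \cdot 2 = \left(-3\right) \frac{1}{4} \cdot 2 \cdot 2 = \left(- \frac{3}{4}\right) 2 \cdot 2 = \left(- \frac{3}{2}\right) 2 = -3$)
$86 \left(I{\left(6,-4 \right)} \left(-3\right) + s\right) = 86 \left(\left(6 + \left(-4\right)^{2} - 24\right) \left(-3\right) - 3\right) = 86 \left(\left(6 + 16 - 24\right) \left(-3\right) - 3\right) = 86 \left(\left(-2\right) \left(-3\right) - 3\right) = 86 \left(6 - 3\right) = 86 \cdot 3 = 258$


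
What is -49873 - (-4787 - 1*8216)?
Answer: -36870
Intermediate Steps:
-49873 - (-4787 - 1*8216) = -49873 - (-4787 - 8216) = -49873 - 1*(-13003) = -49873 + 13003 = -36870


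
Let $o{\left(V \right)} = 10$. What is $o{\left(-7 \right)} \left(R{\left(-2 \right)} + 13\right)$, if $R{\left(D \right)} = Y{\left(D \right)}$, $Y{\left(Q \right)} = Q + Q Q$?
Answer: $150$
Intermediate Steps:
$Y{\left(Q \right)} = Q + Q^{2}$
$R{\left(D \right)} = D \left(1 + D\right)$
$o{\left(-7 \right)} \left(R{\left(-2 \right)} + 13\right) = 10 \left(- 2 \left(1 - 2\right) + 13\right) = 10 \left(\left(-2\right) \left(-1\right) + 13\right) = 10 \left(2 + 13\right) = 10 \cdot 15 = 150$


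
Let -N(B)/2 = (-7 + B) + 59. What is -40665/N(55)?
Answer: 40665/214 ≈ 190.02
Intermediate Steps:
N(B) = -104 - 2*B (N(B) = -2*((-7 + B) + 59) = -2*(52 + B) = -104 - 2*B)
-40665/N(55) = -40665/(-104 - 2*55) = -40665/(-104 - 110) = -40665/(-214) = -40665*(-1/214) = 40665/214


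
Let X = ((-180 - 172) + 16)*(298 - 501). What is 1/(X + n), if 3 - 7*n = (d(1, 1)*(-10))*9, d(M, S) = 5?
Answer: 7/477909 ≈ 1.4647e-5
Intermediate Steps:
X = 68208 (X = (-352 + 16)*(-203) = -336*(-203) = 68208)
n = 453/7 (n = 3/7 - 5*(-10)*9/7 = 3/7 - (-50)*9/7 = 3/7 - ⅐*(-450) = 3/7 + 450/7 = 453/7 ≈ 64.714)
1/(X + n) = 1/(68208 + 453/7) = 1/(477909/7) = 7/477909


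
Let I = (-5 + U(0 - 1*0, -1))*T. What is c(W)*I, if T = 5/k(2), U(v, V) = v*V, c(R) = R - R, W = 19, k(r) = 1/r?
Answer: 0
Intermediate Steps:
c(R) = 0
U(v, V) = V*v
T = 10 (T = 5/(1/2) = 5*2 = 10)
I = -50 (I = (-5 - (0 - 1*0))*10 = (-5 - (0 + 0))*10 = (-5 - 1*0)*10 = (-5 + 0)*10 = -5*10 = -50)
c(W)*I = 0*(-50) = 0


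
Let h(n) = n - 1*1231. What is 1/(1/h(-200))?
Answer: -1431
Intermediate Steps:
h(n) = -1231 + n (h(n) = n - 1231 = -1231 + n)
1/(1/h(-200)) = 1/(1/(-1231 - 200)) = 1/(1/(-1431)) = 1/(-1/1431) = -1431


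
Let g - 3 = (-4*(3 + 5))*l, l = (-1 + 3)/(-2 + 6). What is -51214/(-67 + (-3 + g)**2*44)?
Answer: -51214/11197 ≈ -4.5739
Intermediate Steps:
l = 1/2 (l = 2/4 = 2*(1/4) = 1/2 ≈ 0.50000)
g = -13 (g = 3 - 4*(3 + 5)*(1/2) = 3 - 4*8*(1/2) = 3 - 32*1/2 = 3 - 16 = -13)
-51214/(-67 + (-3 + g)**2*44) = -51214/(-67 + (-3 - 13)**2*44) = -51214/(-67 + (-16)**2*44) = -51214/(-67 + 256*44) = -51214/(-67 + 11264) = -51214/11197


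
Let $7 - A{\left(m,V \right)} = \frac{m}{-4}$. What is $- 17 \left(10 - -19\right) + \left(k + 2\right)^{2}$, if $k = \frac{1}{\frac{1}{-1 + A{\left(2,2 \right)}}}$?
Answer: $- \frac{1683}{4} \approx -420.75$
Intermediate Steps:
$A{\left(m,V \right)} = 7 + \frac{m}{4}$ ($A{\left(m,V \right)} = 7 - \frac{m}{-4} = 7 - m \left(- \frac{1}{4}\right) = 7 - - \frac{m}{4} = 7 + \frac{m}{4}$)
$k = \frac{13}{2}$ ($k = \frac{1}{\frac{1}{-1 + \left(7 + \frac{1}{4} \cdot 2\right)}} = \frac{1}{\frac{1}{-1 + \left(7 + \frac{1}{2}\right)}} = \frac{1}{\frac{1}{-1 + \frac{15}{2}}} = \frac{1}{\frac{1}{\frac{13}{2}}} = \frac{1}{\frac{2}{13}} = \frac{13}{2} \approx 6.5$)
$- 17 \left(10 - -19\right) + \left(k + 2\right)^{2} = - 17 \left(10 - -19\right) + \left(\frac{13}{2} + 2\right)^{2} = - 17 \left(10 + 19\right) + \left(\frac{17}{2}\right)^{2} = \left(-17\right) 29 + \frac{289}{4} = -493 + \frac{289}{4} = - \frac{1683}{4}$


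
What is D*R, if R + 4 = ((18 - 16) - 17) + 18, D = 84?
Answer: -84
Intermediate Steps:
R = -1 (R = -4 + (((18 - 16) - 17) + 18) = -4 + ((2 - 17) + 18) = -4 + (-15 + 18) = -4 + 3 = -1)
D*R = 84*(-1) = -84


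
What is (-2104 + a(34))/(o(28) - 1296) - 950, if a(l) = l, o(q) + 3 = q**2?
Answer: -97436/103 ≈ -945.98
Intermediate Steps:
o(q) = -3 + q**2
(-2104 + a(34))/(o(28) - 1296) - 950 = (-2104 + 34)/((-3 + 28**2) - 1296) - 950 = -2070/((-3 + 784) - 1296) - 950 = -2070/(781 - 1296) - 950 = -2070/(-515) - 950 = -2070*(-1/515) - 950 = 414/103 - 950 = -97436/103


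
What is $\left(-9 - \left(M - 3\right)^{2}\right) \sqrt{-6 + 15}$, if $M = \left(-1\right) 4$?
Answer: $-174$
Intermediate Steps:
$M = -4$
$\left(-9 - \left(M - 3\right)^{2}\right) \sqrt{-6 + 15} = \left(-9 - \left(-4 - 3\right)^{2}\right) \sqrt{-6 + 15} = \left(-9 - \left(-7\right)^{2}\right) \sqrt{9} = \left(-9 - 49\right) 3 = \left(-58\right) 3 = -174$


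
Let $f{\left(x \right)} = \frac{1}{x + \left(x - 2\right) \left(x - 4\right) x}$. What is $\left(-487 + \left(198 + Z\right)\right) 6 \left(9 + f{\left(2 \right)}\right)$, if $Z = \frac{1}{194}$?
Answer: $- \frac{3195705}{194} \approx -16473.0$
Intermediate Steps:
$Z = \frac{1}{194} \approx 0.0051546$
$f{\left(x \right)} = \frac{1}{x + x \left(-4 + x\right) \left(-2 + x\right)}$ ($f{\left(x \right)} = \frac{1}{x + \left(-2 + x\right) \left(-4 + x\right) x} = \frac{1}{x + \left(-4 + x\right) \left(-2 + x\right) x} = \frac{1}{x + x \left(-4 + x\right) \left(-2 + x\right)}$)
$\left(-487 + \left(198 + Z\right)\right) 6 \left(9 + f{\left(2 \right)}\right) = \left(-487 + \left(198 + \frac{1}{194}\right)\right) 6 \left(9 + \frac{1}{2 \left(9 + 2^{2} - 12\right)}\right) = \left(-487 + \frac{38413}{194}\right) 6 \left(9 + \frac{1}{2 \left(9 + 4 - 12\right)}\right) = - \frac{56065 \cdot 6 \left(9 + \frac{1}{2 \cdot 1}\right)}{194} = - \frac{56065 \cdot 6 \left(9 + \frac{1}{2} \cdot 1\right)}{194} = - \frac{56065 \cdot 6 \left(9 + \frac{1}{2}\right)}{194} = - \frac{56065 \cdot 6 \cdot \frac{19}{2}}{194} = \left(- \frac{56065}{194}\right) 57 = - \frac{3195705}{194}$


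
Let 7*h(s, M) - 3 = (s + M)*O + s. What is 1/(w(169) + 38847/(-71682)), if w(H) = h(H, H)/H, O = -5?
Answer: -2174354/3968443 ≈ -0.54791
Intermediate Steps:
h(s, M) = 3/7 - 5*M/7 - 4*s/7 (h(s, M) = 3/7 + ((s + M)*(-5) + s)/7 = 3/7 + ((M + s)*(-5) + s)/7 = 3/7 + ((-5*M - 5*s) + s)/7 = 3/7 + (-5*M - 4*s)/7 = 3/7 + (-5*M/7 - 4*s/7) = 3/7 - 5*M/7 - 4*s/7)
w(H) = (3/7 - 9*H/7)/H (w(H) = (3/7 - 5*H/7 - 4*H/7)/H = (3/7 - 9*H/7)/H)
1/(w(169) + 38847/(-71682)) = 1/((3/7)*(1 - 3*169)/169 + 38847/(-71682)) = 1/((3/7)*(1/169)*(1 - 507) + 38847*(-1/71682)) = 1/((3/7)*(1/169)*(-506) - 12949/23894) = 1/(-1518/1183 - 12949/23894) = 1/(-3968443/2174354) = -2174354/3968443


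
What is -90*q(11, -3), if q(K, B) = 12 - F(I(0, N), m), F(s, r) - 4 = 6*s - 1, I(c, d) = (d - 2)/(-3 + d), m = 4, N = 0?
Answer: -450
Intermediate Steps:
I(c, d) = (-2 + d)/(-3 + d)
F(s, r) = 3 + 6*s (F(s, r) = 4 + (6*s - 1) = 4 + (-1 + 6*s) = 3 + 6*s)
q(K, B) = 5 (q(K, B) = 12 - (3 + 6*((-2 + 0)/(-3 + 0))) = 12 - (3 + 6*(-2/(-3))) = 12 - (3 + 6*(-1/3*(-2))) = 12 - (3 + 6*(2/3)) = 12 - (3 + 4) = 12 - 1*7 = 12 - 7 = 5)
-90*q(11, -3) = -90*5 = -450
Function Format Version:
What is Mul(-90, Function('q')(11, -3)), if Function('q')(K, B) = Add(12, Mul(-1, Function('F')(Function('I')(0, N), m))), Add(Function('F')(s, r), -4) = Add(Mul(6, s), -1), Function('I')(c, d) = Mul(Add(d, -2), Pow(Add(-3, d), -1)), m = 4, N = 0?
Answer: -450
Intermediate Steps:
Function('I')(c, d) = Mul(Pow(Add(-3, d), -1), Add(-2, d)) (Function('I')(c, d) = Mul(Add(-2, d), Pow(Add(-3, d), -1)) = Mul(Pow(Add(-3, d), -1), Add(-2, d)))
Function('F')(s, r) = Add(3, Mul(6, s)) (Function('F')(s, r) = Add(4, Add(Mul(6, s), -1)) = Add(4, Add(-1, Mul(6, s))) = Add(3, Mul(6, s)))
Function('q')(K, B) = 5 (Function('q')(K, B) = Add(12, Mul(-1, Add(3, Mul(6, Mul(Pow(Add(-3, 0), -1), Add(-2, 0)))))) = Add(12, Mul(-1, Add(3, Mul(6, Mul(Pow(-3, -1), -2))))) = Add(12, Mul(-1, Add(3, Mul(6, Mul(Rational(-1, 3), -2))))) = Add(12, Mul(-1, Add(3, Mul(6, Rational(2, 3))))) = Add(12, Mul(-1, Add(3, 4))) = Add(12, Mul(-1, 7)) = Add(12, -7) = 5)
Mul(-90, Function('q')(11, -3)) = Mul(-90, 5) = -450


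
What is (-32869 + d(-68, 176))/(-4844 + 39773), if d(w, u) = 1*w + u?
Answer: -32761/34929 ≈ -0.93793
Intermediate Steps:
d(w, u) = u + w (d(w, u) = w + u = u + w)
(-32869 + d(-68, 176))/(-4844 + 39773) = (-32869 + (176 - 68))/(-4844 + 39773) = (-32869 + 108)/34929 = -32761*1/34929 = -32761/34929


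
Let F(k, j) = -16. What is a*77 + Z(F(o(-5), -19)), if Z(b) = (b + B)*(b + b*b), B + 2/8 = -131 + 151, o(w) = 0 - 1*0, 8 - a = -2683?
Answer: 208107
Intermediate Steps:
a = 2691 (a = 8 - 1*(-2683) = 8 + 2683 = 2691)
o(w) = 0 (o(w) = 0 + 0 = 0)
B = 79/4 (B = -¼ + (-131 + 151) = -¼ + 20 = 79/4 ≈ 19.750)
Z(b) = (79/4 + b)*(b + b²) (Z(b) = (b + 79/4)*(b + b*b) = (79/4 + b)*(b + b²))
a*77 + Z(F(o(-5), -19)) = 2691*77 + (¼)*(-16)*(79 + 4*(-16)² + 83*(-16)) = 207207 + (¼)*(-16)*(79 + 4*256 - 1328) = 207207 + (¼)*(-16)*(79 + 1024 - 1328) = 207207 + (¼)*(-16)*(-225) = 207207 + 900 = 208107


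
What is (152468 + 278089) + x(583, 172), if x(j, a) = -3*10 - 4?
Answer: 430523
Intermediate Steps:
x(j, a) = -34 (x(j, a) = -30 - 4 = -34)
(152468 + 278089) + x(583, 172) = (152468 + 278089) - 34 = 430557 - 34 = 430523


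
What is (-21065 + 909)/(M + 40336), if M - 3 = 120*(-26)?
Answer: -20156/37219 ≈ -0.54155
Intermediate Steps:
M = -3117 (M = 3 + 120*(-26) = 3 - 3120 = -3117)
(-21065 + 909)/(M + 40336) = (-21065 + 909)/(-3117 + 40336) = -20156/37219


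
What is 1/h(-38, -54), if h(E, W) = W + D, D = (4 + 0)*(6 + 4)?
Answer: -1/14 ≈ -0.071429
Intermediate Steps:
D = 40 (D = 4*10 = 40)
h(E, W) = 40 + W (h(E, W) = W + 40 = 40 + W)
1/h(-38, -54) = 1/(40 - 54) = 1/(-14) = -1/14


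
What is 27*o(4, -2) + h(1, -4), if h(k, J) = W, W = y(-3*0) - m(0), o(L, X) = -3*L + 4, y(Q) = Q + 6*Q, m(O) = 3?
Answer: -219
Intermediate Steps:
y(Q) = 7*Q
o(L, X) = 4 - 3*L
W = -3 (W = 7*(-3*0) - 1*3 = 7*0 - 3 = 0 - 3 = -3)
h(k, J) = -3
27*o(4, -2) + h(1, -4) = 27*(4 - 3*4) - 3 = 27*(4 - 12) - 3 = 27*(-8) - 3 = -216 - 3 = -219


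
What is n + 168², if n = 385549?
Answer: 413773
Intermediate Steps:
n + 168² = 385549 + 168² = 385549 + 28224 = 413773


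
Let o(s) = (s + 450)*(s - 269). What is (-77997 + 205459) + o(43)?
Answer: 16044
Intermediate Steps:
o(s) = (-269 + s)*(450 + s) (o(s) = (450 + s)*(-269 + s) = (-269 + s)*(450 + s))
(-77997 + 205459) + o(43) = (-77997 + 205459) + (-121050 + 43² + 181*43) = 127462 + (-121050 + 1849 + 7783) = 127462 - 111418 = 16044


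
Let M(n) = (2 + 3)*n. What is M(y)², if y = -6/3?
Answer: 100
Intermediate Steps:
y = -2 (y = -6*⅓ = -2)
M(n) = 5*n
M(y)² = (5*(-2))² = (-10)² = 100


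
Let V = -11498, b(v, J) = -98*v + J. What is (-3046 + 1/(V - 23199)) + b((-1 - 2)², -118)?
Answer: -140384063/34697 ≈ -4046.0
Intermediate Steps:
b(v, J) = J - 98*v
(-3046 + 1/(V - 23199)) + b((-1 - 2)², -118) = (-3046 + 1/(-11498 - 23199)) + (-118 - 98*(-1 - 2)²) = (-3046 + 1/(-34697)) + (-118 - 98*(-3)²) = (-3046 - 1/34697) + (-118 - 98*9) = -105687063/34697 + (-118 - 882) = -105687063/34697 - 1000 = -140384063/34697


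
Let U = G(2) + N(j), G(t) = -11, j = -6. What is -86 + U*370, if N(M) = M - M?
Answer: -4156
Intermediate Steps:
N(M) = 0
U = -11 (U = -11 + 0 = -11)
-86 + U*370 = -86 - 11*370 = -86 - 4070 = -4156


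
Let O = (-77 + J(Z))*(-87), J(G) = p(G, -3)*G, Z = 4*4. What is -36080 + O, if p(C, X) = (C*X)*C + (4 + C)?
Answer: 1011835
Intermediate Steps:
p(C, X) = 4 + C + X*C**2 (p(C, X) = X*C**2 + (4 + C) = 4 + C + X*C**2)
Z = 16
J(G) = G*(4 + G - 3*G**2) (J(G) = (4 + G - 3*G**2)*G = G*(4 + G - 3*G**2))
O = 1047915 (O = (-77 + 16*(4 + 16 - 3*16**2))*(-87) = (-77 + 16*(4 + 16 - 3*256))*(-87) = (-77 + 16*(4 + 16 - 768))*(-87) = (-77 + 16*(-748))*(-87) = (-77 - 11968)*(-87) = -12045*(-87) = 1047915)
-36080 + O = -36080 + 1047915 = 1011835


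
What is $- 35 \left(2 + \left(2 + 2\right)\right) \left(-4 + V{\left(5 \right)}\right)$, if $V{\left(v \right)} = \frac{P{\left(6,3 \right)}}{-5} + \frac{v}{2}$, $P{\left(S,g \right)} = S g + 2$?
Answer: $1155$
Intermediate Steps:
$P{\left(S,g \right)} = 2 + S g$
$V{\left(v \right)} = -4 + \frac{v}{2}$ ($V{\left(v \right)} = \frac{2 + 6 \cdot 3}{-5} + \frac{v}{2} = \left(2 + 18\right) \left(- \frac{1}{5}\right) + v \frac{1}{2} = 20 \left(- \frac{1}{5}\right) + \frac{v}{2} = -4 + \frac{v}{2}$)
$- 35 \left(2 + \left(2 + 2\right)\right) \left(-4 + V{\left(5 \right)}\right) = - 35 \left(2 + \left(2 + 2\right)\right) \left(-4 + \left(-4 + \frac{1}{2} \cdot 5\right)\right) = - 35 \left(2 + 4\right) \left(-4 + \left(-4 + \frac{5}{2}\right)\right) = - 35 \cdot 6 \left(-4 - \frac{3}{2}\right) = - 35 \cdot 6 \left(- \frac{11}{2}\right) = \left(-35\right) \left(-33\right) = 1155$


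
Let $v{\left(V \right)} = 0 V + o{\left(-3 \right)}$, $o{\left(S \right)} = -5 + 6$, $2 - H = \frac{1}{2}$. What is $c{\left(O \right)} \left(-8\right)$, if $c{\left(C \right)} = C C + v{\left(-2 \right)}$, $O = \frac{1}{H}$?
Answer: $- \frac{104}{9} \approx -11.556$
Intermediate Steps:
$H = \frac{3}{2}$ ($H = 2 - \frac{1}{2} = \frac{3}{2} \approx 1.5$)
$o{\left(S \right)} = 1$
$O = \frac{2}{3}$ ($O = \frac{1}{\frac{3}{2}} = \frac{2}{3} \approx 0.66667$)
$v{\left(V \right)} = 1$ ($v{\left(V \right)} = 0 V + 1 = 0 + 1 = 1$)
$c{\left(C \right)} = 1 + C^{2}$ ($c{\left(C \right)} = C C + 1 = C^{2} + 1 = 1 + C^{2}$)
$c{\left(O \right)} \left(-8\right) = \left(1 + \left(\frac{2}{3}\right)^{2}\right) \left(-8\right) = \left(1 + \frac{4}{9}\right) \left(-8\right) = \frac{13}{9} \left(-8\right) = - \frac{104}{9}$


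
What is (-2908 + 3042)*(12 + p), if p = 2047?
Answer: 275906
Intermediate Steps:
(-2908 + 3042)*(12 + p) = (-2908 + 3042)*(12 + 2047) = 134*2059 = 275906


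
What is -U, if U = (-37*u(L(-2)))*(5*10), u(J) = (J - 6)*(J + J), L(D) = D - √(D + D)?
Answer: 44400 + 74000*I ≈ 44400.0 + 74000.0*I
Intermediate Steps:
L(D) = D - √2*√D (L(D) = D - √(2*D) = D - √2*√D)
u(J) = 2*J*(-6 + J) (u(J) = (-6 + J)*(2*J) = 2*J*(-6 + J))
U = -3700*(-8 - 2*I)*(-2 - 2*I) (U = (-74*(-2 - √2*√(-2))*(-6 + (-2 - √2*√(-2))))*(5*10) = -74*(-2 - √2*I*√2)*(-6 + (-2 - √2*I*√2))*50 = -74*(-2 - 2*I)*(-6 + (-2 - 2*I))*50 = -74*(-2 - 2*I)*(-8 - 2*I)*50 = -74*(-8 - 2*I)*(-2 - 2*I)*50 = -3700*(-8 - 2*I)*(-2 - 2*I) ≈ -44400.0 - 74000.0*I)
-U = -(-44400 - 74000*I) = 44400 + 74000*I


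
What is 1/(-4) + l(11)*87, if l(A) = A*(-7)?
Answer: -26797/4 ≈ -6699.3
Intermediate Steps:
l(A) = -7*A
1/(-4) + l(11)*87 = 1/(-4) - 7*11*87 = -¼ - 77*87 = -¼ - 6699 = -26797/4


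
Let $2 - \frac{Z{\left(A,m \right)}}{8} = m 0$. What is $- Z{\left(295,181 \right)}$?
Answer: $-16$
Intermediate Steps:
$Z{\left(A,m \right)} = 16$ ($Z{\left(A,m \right)} = 16 - 8 m 0 = 16 - 0 = 16 + 0 = 16$)
$- Z{\left(295,181 \right)} = \left(-1\right) 16 = -16$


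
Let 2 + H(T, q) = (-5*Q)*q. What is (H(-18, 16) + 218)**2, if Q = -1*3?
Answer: 207936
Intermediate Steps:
Q = -3
H(T, q) = -2 + 15*q (H(T, q) = -2 + (-5*(-3))*q = -2 + 15*q)
(H(-18, 16) + 218)**2 = ((-2 + 15*16) + 218)**2 = ((-2 + 240) + 218)**2 = (238 + 218)**2 = 456**2 = 207936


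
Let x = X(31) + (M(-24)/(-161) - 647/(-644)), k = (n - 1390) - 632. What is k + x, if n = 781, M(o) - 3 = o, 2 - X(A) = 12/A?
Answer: -24720463/19964 ≈ -1238.3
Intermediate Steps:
X(A) = 2 - 12/A
M(o) = 3 + o
k = -1241 (k = (781 - 1390) - 632 = -609 - 632 = -1241)
x = 54861/19964 (x = (2 - 12/31) + ((3 - 24)/(-161) - 647/(-644)) = (2 - 12*1/31) + (-21*(-1/161) - 647*(-1/644)) = (2 - 12/31) + (3/23 + 647/644) = 50/31 + 731/644 = 54861/19964 ≈ 2.7480)
k + x = -1241 + 54861/19964 = -24720463/19964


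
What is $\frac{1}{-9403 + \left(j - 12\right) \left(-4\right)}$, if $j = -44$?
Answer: $- \frac{1}{9179} \approx -0.00010894$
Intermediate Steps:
$\frac{1}{-9403 + \left(j - 12\right) \left(-4\right)} = \frac{1}{-9403 + \left(-44 - 12\right) \left(-4\right)} = \frac{1}{-9403 - -224} = \frac{1}{-9403 + 224} = \frac{1}{-9179} = - \frac{1}{9179}$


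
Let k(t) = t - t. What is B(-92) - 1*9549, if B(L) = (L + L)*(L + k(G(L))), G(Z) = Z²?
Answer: 7379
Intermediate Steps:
k(t) = 0
B(L) = 2*L² (B(L) = (L + L)*(L + 0) = (2*L)*L = 2*L²)
B(-92) - 1*9549 = 2*(-92)² - 1*9549 = 2*8464 - 9549 = 16928 - 9549 = 7379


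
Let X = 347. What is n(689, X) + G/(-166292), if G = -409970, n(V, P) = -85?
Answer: -6862425/83146 ≈ -82.535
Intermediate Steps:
n(689, X) + G/(-166292) = -85 - 409970/(-166292) = -85 - 409970*(-1/166292) = -85 + 204985/83146 = -6862425/83146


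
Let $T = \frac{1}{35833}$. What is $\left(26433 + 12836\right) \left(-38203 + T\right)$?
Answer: $- \frac{53756437480362}{35833} \approx -1.5002 \cdot 10^{9}$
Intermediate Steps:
$T = \frac{1}{35833} \approx 2.7907 \cdot 10^{-5}$
$\left(26433 + 12836\right) \left(-38203 + T\right) = \left(26433 + 12836\right) \left(-38203 + \frac{1}{35833}\right) = 39269 \left(- \frac{1368928098}{35833}\right) = - \frac{53756437480362}{35833}$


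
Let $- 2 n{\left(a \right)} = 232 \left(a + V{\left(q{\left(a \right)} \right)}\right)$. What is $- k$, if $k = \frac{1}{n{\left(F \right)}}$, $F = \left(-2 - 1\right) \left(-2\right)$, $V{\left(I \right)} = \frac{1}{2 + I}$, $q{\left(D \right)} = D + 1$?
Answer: $\frac{9}{6380} \approx 0.0014107$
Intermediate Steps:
$q{\left(D \right)} = 1 + D$
$F = 6$ ($F = \left(-3\right) \left(-2\right) = 6$)
$n{\left(a \right)} = - 116 a - \frac{116}{3 + a}$ ($n{\left(a \right)} = - \frac{232 \left(a + \frac{1}{2 + \left(1 + a\right)}\right)}{2} = - \frac{232 \left(a + \frac{1}{3 + a}\right)}{2} = - \frac{232 a + \frac{232}{3 + a}}{2} = - 116 a - \frac{116}{3 + a}$)
$k = - \frac{9}{6380}$ ($k = \frac{1}{116 \frac{1}{3 + 6} \left(-1 - 6 \left(3 + 6\right)\right)} = \frac{1}{116 \cdot \frac{1}{9} \left(-1 - 6 \cdot 9\right)} = \frac{1}{116 \cdot \frac{1}{9} \left(-1 - 54\right)} = \frac{1}{116 \cdot \frac{1}{9} \left(-55\right)} = \frac{1}{- \frac{6380}{9}} = - \frac{9}{6380} \approx -0.0014107$)
$- k = \left(-1\right) \left(- \frac{9}{6380}\right) = \frac{9}{6380}$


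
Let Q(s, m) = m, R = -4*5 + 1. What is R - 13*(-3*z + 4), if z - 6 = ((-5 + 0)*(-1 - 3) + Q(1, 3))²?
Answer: 20794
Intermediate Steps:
R = -19 (R = -20 + 1 = -19)
z = 535 (z = 6 + ((-5 + 0)*(-1 - 3) + 3)² = 6 + (-5*(-4) + 3)² = 6 + (20 + 3)² = 6 + 23² = 6 + 529 = 535)
R - 13*(-3*z + 4) = -19 - 13*(-3*535 + 4) = -19 - 13*(-1605 + 4) = -19 - 13*(-1601) = -19 + 20813 = 20794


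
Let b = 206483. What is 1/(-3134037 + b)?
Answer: -1/2927554 ≈ -3.4158e-7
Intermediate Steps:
1/(-3134037 + b) = 1/(-3134037 + 206483) = 1/(-2927554) = -1/2927554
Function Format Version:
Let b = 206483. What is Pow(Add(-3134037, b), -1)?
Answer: Rational(-1, 2927554) ≈ -3.4158e-7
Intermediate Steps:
Pow(Add(-3134037, b), -1) = Pow(Add(-3134037, 206483), -1) = Pow(-2927554, -1) = Rational(-1, 2927554)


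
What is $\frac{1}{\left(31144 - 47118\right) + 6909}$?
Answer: $- \frac{1}{9065} \approx -0.00011031$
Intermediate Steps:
$\frac{1}{\left(31144 - 47118\right) + 6909} = \frac{1}{-15974 + 6909} = \frac{1}{-9065} = - \frac{1}{9065}$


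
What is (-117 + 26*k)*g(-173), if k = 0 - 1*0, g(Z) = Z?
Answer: 20241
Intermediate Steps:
k = 0 (k = 0 + 0 = 0)
(-117 + 26*k)*g(-173) = (-117 + 26*0)*(-173) = (-117 + 0)*(-173) = -117*(-173) = 20241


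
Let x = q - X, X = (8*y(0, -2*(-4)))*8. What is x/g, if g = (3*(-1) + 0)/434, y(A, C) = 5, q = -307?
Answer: 90706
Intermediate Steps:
X = 320 (X = (8*5)*8 = 40*8 = 320)
g = -3/434 (g = (-3 + 0)*(1/434) = -3*1/434 = -3/434 ≈ -0.0069124)
x = -627 (x = -307 - 1*320 = -307 - 320 = -627)
x/g = -627/(-3/434) = -627*(-434/3) = 90706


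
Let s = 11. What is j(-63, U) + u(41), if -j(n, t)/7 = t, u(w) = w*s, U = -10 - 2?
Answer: 535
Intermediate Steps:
U = -12
u(w) = 11*w (u(w) = w*11 = 11*w)
j(n, t) = -7*t
j(-63, U) + u(41) = -7*(-12) + 11*41 = 84 + 451 = 535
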